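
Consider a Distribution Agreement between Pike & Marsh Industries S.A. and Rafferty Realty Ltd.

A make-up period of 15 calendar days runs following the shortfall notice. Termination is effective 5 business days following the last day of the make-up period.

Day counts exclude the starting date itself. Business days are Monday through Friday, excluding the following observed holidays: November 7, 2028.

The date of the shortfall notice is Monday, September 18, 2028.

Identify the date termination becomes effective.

October 10, 2028

The last day of the make-up period: 15 calendar days after September 18, 2028 is October 3, 2028.
The date termination becomes effective: 5 business days after Tuesday, October 3, 2028, skipping weekends — Oct 4, Oct 5, Oct 6, Oct 9, Oct 10 — lands on Tuesday, October 10, 2028.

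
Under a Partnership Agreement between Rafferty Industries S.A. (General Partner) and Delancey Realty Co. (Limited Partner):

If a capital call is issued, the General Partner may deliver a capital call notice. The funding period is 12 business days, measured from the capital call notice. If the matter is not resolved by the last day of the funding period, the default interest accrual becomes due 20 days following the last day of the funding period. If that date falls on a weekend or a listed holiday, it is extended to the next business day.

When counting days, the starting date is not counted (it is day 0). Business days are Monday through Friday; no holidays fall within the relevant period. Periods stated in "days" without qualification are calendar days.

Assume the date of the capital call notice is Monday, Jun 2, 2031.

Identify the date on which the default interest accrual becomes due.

From Monday, Jun 2, 2031, 12 business days (Jun 3, Jun 4, Jun 5, Jun 6, …, Jun 16, Jun 17, Jun 18, skipping weekends) brings us to Wednesday, Jun 18, 2031, which is the last day of the funding period.
The date on which the default interest accrual becomes due: 20 calendar days after Jun 18, 2031 is Jul 8, 2031. Jul 8, 2031 is a Tuesday, so no roll-forward applies.

Jul 8, 2031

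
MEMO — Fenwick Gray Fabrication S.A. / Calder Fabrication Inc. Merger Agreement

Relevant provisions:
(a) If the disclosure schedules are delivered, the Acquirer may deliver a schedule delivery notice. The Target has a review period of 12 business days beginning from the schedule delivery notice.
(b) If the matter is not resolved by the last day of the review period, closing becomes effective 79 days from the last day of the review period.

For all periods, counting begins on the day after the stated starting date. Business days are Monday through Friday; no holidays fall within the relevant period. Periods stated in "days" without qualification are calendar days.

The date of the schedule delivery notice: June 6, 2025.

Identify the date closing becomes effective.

The last day of the review period: 12 business days after Friday, June 6, 2025, skipping weekends — Jun 9, Jun 10, Jun 11, Jun 12, …, Jun 20, Jun 23, Jun 24 — lands on Tuesday, June 24, 2025.
The date closing becomes effective: 79 calendar days after June 24, 2025 is September 11, 2025.

September 11, 2025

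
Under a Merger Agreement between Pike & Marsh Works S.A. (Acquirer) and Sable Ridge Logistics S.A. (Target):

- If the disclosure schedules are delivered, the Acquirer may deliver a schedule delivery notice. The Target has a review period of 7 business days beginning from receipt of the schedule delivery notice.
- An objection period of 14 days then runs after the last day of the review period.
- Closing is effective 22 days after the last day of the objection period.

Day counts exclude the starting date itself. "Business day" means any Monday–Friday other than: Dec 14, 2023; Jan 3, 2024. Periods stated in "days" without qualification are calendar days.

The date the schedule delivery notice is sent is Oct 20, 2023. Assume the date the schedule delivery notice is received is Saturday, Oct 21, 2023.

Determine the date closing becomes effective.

Dec 6, 2023

From Saturday, Oct 21, 2023, 7 business days (Oct 23, Oct 24, Oct 25, Oct 26, Oct 27, Oct 30, Oct 31, skipping weekends) brings us to Tuesday, Oct 31, 2023, which is the last day of the review period.
Adding 14 calendar days to Oct 31, 2023 gives Nov 14, 2023, which is the last day of the objection period.
The date closing becomes effective: Nov 14, 2023 + 22 days = Dec 6, 2023.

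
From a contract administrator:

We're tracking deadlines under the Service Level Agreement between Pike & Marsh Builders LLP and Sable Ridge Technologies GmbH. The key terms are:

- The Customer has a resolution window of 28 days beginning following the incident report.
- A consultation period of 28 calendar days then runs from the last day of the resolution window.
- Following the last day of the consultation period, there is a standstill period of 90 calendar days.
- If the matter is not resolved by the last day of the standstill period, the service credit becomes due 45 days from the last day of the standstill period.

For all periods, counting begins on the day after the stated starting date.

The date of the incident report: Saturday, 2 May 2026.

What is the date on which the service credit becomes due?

9 November 2026

The last day of the resolution window: 28 calendar days after 2 May 2026 is 30 May 2026.
Adding 28 calendar days to 30 May 2026 gives 27 June 2026, which is the last day of the consultation period.
Adding 90 calendar days to 27 June 2026 gives 25 September 2026, which is the last day of the standstill period.
The date on which the service credit becomes due: 45 calendar days after 25 September 2026 is 9 November 2026.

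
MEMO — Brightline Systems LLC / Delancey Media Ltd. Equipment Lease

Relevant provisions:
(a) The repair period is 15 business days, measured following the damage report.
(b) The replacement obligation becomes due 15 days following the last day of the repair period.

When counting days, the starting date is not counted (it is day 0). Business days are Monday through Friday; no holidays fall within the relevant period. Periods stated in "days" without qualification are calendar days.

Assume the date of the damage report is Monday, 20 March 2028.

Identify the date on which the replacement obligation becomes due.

25 April 2028

The last day of the repair period: counting 15 business days from Monday, 20 March 2028 (Mar 21, Mar 22, Mar 23, Mar 24, …, Apr 6, Apr 7, Apr 10, skipping weekends) reaches Monday, 10 April 2028.
The date on which the replacement obligation becomes due: 10 April 2028 + 15 days = 25 April 2028.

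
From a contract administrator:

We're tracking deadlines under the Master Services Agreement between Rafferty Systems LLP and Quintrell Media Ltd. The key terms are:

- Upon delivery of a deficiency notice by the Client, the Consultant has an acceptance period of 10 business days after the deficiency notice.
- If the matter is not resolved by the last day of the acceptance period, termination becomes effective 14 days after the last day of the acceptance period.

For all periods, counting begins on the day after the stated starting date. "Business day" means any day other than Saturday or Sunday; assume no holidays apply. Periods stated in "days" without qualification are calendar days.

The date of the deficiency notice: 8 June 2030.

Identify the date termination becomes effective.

5 July 2030

The last day of the acceptance period: 10 business days after Saturday, 8 June 2030, skipping weekends — Jun 10, Jun 11, Jun 12, Jun 13, Jun 14, Jun 17, Jun 18, Jun 19, Jun 20, Jun 21 — lands on Friday, 21 June 2030.
The date termination becomes effective: 21 June 2030 + 14 days = 5 July 2030.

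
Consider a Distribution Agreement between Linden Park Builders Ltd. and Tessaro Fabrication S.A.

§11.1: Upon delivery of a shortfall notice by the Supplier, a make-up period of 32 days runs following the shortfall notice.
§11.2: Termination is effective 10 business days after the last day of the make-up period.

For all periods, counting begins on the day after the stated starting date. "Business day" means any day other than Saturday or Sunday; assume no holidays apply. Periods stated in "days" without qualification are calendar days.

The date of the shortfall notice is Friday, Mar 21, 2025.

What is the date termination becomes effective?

Adding 32 calendar days to Mar 21, 2025 gives Apr 22, 2025, which is the last day of the make-up period.
The date termination becomes effective: counting 10 business days from Tuesday, Apr 22, 2025 (Apr 23, Apr 24, Apr 25, Apr 28, Apr 29, Apr 30, May 1, May 2, May 5, May 6, skipping weekends) reaches Tuesday, May 6, 2025.

May 6, 2025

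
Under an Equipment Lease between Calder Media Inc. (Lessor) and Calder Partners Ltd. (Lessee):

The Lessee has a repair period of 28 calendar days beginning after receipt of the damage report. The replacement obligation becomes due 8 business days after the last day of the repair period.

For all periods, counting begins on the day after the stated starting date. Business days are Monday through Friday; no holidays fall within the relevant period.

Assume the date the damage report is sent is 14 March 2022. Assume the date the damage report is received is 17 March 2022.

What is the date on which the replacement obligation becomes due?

The last day of the repair period: 28 calendar days after 17 March 2022 is 14 April 2022.
The date on which the replacement obligation becomes due: counting 8 business days from Thursday, 14 April 2022 (Apr 15, Apr 18, Apr 19, Apr 20, Apr 21, Apr 22, Apr 25, Apr 26, skipping weekends) reaches Tuesday, 26 April 2022.

26 April 2022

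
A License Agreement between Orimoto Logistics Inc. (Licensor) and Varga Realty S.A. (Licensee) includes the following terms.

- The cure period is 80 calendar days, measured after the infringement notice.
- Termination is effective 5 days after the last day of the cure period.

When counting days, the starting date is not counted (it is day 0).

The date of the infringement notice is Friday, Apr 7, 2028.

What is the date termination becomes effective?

The last day of the cure period: Apr 7, 2028 + 80 days = Jun 26, 2028.
The date termination becomes effective: 5 calendar days after Jun 26, 2028 is Jul 1, 2028.

Jul 1, 2028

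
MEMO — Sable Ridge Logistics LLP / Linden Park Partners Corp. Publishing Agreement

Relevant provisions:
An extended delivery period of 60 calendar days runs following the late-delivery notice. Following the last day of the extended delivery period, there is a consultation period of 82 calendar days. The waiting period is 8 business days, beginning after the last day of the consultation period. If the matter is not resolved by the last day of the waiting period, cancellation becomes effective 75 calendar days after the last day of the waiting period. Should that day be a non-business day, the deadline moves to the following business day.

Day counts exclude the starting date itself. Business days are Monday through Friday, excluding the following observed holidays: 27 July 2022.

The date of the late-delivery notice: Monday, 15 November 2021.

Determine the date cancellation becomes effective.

The last day of the extended delivery period: 15 November 2021 + 60 days = 14 January 2022.
The last day of the consultation period: 14 January 2022 + 82 days = 6 April 2022.
The last day of the waiting period: 8 business days after Wednesday, 6 April 2022, skipping weekends — Apr 7, Apr 8, Apr 11, Apr 12, Apr 13, Apr 14, Apr 15, Apr 18 — lands on Monday, 18 April 2022.
The date cancellation becomes effective: 18 April 2022 + 75 days = 2 July 2022. That falls on a Saturday, so it rolls to the next business day, Monday, 4 July 2022.

4 July 2022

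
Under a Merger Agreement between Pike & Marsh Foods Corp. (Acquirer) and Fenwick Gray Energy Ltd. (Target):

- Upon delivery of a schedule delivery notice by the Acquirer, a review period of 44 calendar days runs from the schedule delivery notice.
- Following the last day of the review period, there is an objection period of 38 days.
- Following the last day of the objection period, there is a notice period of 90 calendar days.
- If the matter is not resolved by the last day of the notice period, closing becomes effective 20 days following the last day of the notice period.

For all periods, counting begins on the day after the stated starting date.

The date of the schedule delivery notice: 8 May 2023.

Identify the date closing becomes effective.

The last day of the review period: 8 May 2023 + 44 days = 21 June 2023.
Adding 38 calendar days to 21 June 2023 gives 29 July 2023, which is the last day of the objection period.
The last day of the notice period: 90 calendar days after 29 July 2023 is 27 October 2023.
The date closing becomes effective: 20 calendar days after 27 October 2023 is 16 November 2023.

16 November 2023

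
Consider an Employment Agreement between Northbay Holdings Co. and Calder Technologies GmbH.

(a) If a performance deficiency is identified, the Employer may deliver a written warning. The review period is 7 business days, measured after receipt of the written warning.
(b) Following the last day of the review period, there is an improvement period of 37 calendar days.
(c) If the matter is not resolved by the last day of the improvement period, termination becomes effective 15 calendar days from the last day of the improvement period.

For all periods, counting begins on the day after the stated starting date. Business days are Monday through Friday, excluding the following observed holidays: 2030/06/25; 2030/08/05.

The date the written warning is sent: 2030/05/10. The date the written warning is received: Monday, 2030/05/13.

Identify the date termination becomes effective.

2030/07/13

The last day of the review period: 7 business days after Monday, 2030/05/13, skipping weekends — May 14, May 15, May 16, May 17, May 20, May 21, May 22 — lands on Wednesday, 2030/05/22.
Adding 37 calendar days to 2030/05/22 gives 2030/06/28, which is the last day of the improvement period.
Adding 15 calendar days to 2030/06/28 gives 2030/07/13, which is the date termination becomes effective.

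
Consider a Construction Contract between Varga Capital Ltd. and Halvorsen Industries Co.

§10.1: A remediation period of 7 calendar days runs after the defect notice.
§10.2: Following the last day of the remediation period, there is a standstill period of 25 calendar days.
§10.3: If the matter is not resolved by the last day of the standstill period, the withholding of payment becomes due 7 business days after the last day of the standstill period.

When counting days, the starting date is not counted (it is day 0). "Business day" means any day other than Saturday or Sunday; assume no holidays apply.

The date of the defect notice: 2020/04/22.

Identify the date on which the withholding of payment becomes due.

2020/06/02

The last day of the remediation period: 2020/04/22 + 7 days = 2020/04/29.
Adding 25 calendar days to 2020/04/29 gives 2020/05/24, which is the last day of the standstill period.
The date on which the withholding of payment becomes due: 7 business days after Sunday, 2020/05/24, skipping weekends — May 25, May 26, May 27, May 28, May 29, Jun 1, Jun 2 — lands on Tuesday, 2020/06/02.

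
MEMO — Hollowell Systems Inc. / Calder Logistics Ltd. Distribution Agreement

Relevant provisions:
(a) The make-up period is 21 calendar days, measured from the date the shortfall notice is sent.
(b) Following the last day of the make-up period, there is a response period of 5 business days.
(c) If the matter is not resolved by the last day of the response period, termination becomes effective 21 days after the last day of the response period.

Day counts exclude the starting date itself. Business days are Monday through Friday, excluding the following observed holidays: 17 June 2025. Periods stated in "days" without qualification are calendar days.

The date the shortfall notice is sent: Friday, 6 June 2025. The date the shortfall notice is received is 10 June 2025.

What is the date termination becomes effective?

The last day of the make-up period: 6 June 2025 + 21 days = 27 June 2025.
The last day of the response period: counting 5 business days from Friday, 27 June 2025 (Jun 30, Jul 1, Jul 2, Jul 3, Jul 4, skipping weekends) reaches Friday, 4 July 2025.
The date termination becomes effective: 4 July 2025 + 21 days = 25 July 2025.

25 July 2025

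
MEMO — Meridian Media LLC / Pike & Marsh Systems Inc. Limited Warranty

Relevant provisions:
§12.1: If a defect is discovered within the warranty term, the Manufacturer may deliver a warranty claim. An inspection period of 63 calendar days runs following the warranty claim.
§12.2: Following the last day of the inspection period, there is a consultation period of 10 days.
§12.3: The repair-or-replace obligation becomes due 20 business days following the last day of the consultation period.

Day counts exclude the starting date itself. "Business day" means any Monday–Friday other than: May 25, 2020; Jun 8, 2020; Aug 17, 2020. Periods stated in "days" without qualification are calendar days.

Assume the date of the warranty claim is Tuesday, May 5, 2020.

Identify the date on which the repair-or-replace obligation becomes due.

Aug 14, 2020

Adding 63 calendar days to May 5, 2020 gives Jul 7, 2020, which is the last day of the inspection period.
The last day of the consultation period: Jul 7, 2020 + 10 days = Jul 17, 2020.
The date on which the repair-or-replace obligation becomes due: 20 business days after Friday, Jul 17, 2020, skipping weekends — Jul 20, Jul 21, Jul 22, Jul 23, …, Aug 12, Aug 13, Aug 14 — lands on Friday, Aug 14, 2020.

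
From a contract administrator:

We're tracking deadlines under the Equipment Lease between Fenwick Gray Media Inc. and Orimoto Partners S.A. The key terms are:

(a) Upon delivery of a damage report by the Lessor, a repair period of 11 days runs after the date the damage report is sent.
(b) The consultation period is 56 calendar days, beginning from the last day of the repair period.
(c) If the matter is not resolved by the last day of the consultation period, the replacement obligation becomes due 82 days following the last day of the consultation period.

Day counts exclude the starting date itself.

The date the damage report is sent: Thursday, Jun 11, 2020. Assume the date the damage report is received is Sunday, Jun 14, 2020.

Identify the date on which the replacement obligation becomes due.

The last day of the repair period: 11 calendar days after Jun 11, 2020 is Jun 22, 2020.
The last day of the consultation period: Jun 22, 2020 + 56 days = Aug 17, 2020.
Adding 82 calendar days to Aug 17, 2020 gives Nov 7, 2020, which is the date on which the replacement obligation becomes due.

Nov 7, 2020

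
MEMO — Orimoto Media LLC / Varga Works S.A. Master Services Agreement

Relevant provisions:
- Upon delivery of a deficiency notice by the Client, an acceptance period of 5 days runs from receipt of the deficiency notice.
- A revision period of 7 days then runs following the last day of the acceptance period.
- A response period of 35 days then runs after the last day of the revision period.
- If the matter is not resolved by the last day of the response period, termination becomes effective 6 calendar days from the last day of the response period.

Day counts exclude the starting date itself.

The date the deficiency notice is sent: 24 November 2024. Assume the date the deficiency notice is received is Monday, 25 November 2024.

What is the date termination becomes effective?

Adding 5 calendar days to 25 November 2024 gives 30 November 2024, which is the last day of the acceptance period.
Adding 7 calendar days to 30 November 2024 gives 7 December 2024, which is the last day of the revision period.
Adding 35 calendar days to 7 December 2024 gives 11 January 2025, which is the last day of the response period.
Adding 6 calendar days to 11 January 2025 gives 17 January 2025, which is the date termination becomes effective.

17 January 2025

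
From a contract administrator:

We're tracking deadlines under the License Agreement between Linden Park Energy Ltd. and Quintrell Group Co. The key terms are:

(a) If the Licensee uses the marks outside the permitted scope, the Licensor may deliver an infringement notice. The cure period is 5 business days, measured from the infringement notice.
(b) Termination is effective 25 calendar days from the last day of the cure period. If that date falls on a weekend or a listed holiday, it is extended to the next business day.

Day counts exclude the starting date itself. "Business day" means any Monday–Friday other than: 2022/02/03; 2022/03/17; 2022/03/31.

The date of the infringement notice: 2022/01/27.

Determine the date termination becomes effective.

The last day of the cure period: counting 5 business days from Thursday, 2022/01/27 (Jan 28, Jan 31, Feb 1, Feb 2, Feb 4, skipping weekends and the listed holiday on Feb 3) reaches Friday, 2022/02/04.
The date termination becomes effective: 25 calendar days after 2022/02/04 is 2022/03/01. 2022/03/01 is a Tuesday and is not a listed holiday, so no roll-forward applies.

2022/03/01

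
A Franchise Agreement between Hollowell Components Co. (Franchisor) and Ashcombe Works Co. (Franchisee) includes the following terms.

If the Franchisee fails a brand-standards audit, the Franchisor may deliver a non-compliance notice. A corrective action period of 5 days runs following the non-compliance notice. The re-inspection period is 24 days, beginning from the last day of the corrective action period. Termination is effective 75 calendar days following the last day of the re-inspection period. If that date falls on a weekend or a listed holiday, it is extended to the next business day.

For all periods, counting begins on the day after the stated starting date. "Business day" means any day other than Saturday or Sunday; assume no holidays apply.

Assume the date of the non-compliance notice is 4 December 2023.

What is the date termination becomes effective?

18 March 2024

The last day of the corrective action period: 4 December 2023 + 5 days = 9 December 2023.
Adding 24 calendar days to 9 December 2023 gives 2 January 2024, which is the last day of the re-inspection period.
The date termination becomes effective: 75 calendar days after 2 January 2024 is 17 March 2024. That falls on a Sunday, so it rolls to the next business day, Monday, 18 March 2024.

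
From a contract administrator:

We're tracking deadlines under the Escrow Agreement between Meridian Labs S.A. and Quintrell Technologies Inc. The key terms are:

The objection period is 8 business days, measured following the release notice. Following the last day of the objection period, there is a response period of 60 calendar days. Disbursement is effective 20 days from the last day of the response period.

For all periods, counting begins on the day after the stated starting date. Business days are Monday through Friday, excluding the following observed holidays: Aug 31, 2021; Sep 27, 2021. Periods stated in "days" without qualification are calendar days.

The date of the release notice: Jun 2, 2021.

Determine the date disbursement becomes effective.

Sep 2, 2021

From Wednesday, Jun 2, 2021, 8 business days (Jun 3, Jun 4, Jun 7, Jun 8, Jun 9, Jun 10, Jun 11, Jun 14, skipping weekends) brings us to Monday, Jun 14, 2021, which is the last day of the objection period.
The last day of the response period: 60 calendar days after Jun 14, 2021 is Aug 13, 2021.
The date disbursement becomes effective: Aug 13, 2021 + 20 days = Sep 2, 2021.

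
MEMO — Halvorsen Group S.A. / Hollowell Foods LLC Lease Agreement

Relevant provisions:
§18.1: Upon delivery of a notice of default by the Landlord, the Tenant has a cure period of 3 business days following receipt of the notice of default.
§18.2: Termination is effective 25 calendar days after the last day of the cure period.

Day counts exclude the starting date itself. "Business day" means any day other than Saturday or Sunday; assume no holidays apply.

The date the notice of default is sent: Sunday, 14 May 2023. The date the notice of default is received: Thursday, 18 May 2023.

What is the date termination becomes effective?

The last day of the cure period: 3 business days after Thursday, 18 May 2023, skipping weekends — May 19, May 22, May 23 — lands on Tuesday, 23 May 2023.
The date termination becomes effective: 23 May 2023 + 25 days = 17 June 2023.

17 June 2023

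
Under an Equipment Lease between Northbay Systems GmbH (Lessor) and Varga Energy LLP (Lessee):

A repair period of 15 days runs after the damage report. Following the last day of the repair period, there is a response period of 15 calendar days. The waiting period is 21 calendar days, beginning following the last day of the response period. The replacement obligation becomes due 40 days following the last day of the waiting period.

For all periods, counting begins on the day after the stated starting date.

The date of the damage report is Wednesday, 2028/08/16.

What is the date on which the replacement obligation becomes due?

2028/11/15

Adding 15 calendar days to 2028/08/16 gives 2028/08/31, which is the last day of the repair period.
The last day of the response period: 15 calendar days after 2028/08/31 is 2028/09/15.
The last day of the waiting period: 2028/09/15 + 21 days = 2028/10/06.
Adding 40 calendar days to 2028/10/06 gives 2028/11/15, which is the date on which the replacement obligation becomes due.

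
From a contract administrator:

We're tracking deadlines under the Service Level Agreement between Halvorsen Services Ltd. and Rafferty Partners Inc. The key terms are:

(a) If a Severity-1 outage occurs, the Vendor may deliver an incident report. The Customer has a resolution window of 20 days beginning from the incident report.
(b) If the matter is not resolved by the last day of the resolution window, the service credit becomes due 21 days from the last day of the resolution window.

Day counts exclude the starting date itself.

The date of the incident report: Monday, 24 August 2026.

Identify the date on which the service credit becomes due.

4 October 2026

The last day of the resolution window: 20 calendar days after 24 August 2026 is 13 September 2026.
The date on which the service credit becomes due: 21 calendar days after 13 September 2026 is 4 October 2026.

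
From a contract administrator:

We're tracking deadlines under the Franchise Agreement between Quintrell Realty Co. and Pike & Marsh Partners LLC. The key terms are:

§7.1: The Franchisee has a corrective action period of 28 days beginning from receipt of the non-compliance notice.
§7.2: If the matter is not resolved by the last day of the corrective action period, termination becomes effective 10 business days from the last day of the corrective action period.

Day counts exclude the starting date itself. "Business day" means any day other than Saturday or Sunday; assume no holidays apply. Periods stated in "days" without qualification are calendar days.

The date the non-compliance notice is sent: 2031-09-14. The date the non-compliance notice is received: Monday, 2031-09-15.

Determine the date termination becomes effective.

2031-10-27

The last day of the corrective action period: 28 calendar days after 2031-09-15 is 2031-10-13.
The date termination becomes effective: 10 business days after Monday, 2031-10-13, skipping weekends — Oct 14, Oct 15, Oct 16, Oct 17, Oct 20, Oct 21, Oct 22, Oct 23, Oct 24, Oct 27 — lands on Monday, 2031-10-27.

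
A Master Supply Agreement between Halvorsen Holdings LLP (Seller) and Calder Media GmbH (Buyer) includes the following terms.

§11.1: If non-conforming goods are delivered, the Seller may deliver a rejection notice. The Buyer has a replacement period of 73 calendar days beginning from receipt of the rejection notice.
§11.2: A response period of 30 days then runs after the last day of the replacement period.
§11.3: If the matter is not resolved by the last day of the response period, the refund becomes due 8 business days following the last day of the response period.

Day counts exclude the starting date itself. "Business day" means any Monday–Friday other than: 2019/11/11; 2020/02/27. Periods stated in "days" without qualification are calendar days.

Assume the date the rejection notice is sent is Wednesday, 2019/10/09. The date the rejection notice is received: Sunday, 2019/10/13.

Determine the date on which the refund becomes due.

Adding 73 calendar days to 2019/10/13 gives 2019/12/25, which is the last day of the replacement period.
Adding 30 calendar days to 2019/12/25 gives 2020/01/24, which is the last day of the response period.
From Friday, 2020/01/24, 8 business days (Jan 27, Jan 28, Jan 29, Jan 30, Jan 31, Feb 3, Feb 4, Feb 5, skipping weekends) brings us to Wednesday, 2020/02/05, which is the date on which the refund becomes due.

2020/02/05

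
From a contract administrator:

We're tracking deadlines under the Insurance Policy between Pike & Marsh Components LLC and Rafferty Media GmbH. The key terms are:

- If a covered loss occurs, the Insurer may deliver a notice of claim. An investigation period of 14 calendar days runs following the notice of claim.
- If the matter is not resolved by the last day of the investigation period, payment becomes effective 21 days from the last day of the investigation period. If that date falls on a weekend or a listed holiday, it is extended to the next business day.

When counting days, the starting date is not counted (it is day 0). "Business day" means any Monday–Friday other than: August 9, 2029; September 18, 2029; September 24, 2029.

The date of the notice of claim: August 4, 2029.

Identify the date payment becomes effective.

September 10, 2029

Adding 14 calendar days to August 4, 2029 gives August 18, 2029, which is the last day of the investigation period.
The date payment becomes effective: August 18, 2029 + 21 days = September 8, 2029. That falls on a Saturday, so it rolls to the next business day, Monday, September 10, 2029.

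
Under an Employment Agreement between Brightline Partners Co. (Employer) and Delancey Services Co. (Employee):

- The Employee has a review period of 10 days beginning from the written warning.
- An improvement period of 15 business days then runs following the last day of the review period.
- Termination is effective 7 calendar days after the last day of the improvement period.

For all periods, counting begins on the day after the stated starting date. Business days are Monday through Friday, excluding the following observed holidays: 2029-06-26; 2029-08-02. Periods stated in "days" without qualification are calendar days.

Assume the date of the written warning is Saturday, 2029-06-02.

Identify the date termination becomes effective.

The last day of the review period: 10 calendar days after 2029-06-02 is 2029-06-12.
The last day of the improvement period: 15 business days after Tuesday, 2029-06-12, skipping weekends and the listed holiday on Jun 26 — Jun 13, Jun 14, Jun 15, Jun 18, …, Jul 2, Jul 3, Jul 4 — lands on Wednesday, 2029-07-04.
Adding 7 calendar days to 2029-07-04 gives 2029-07-11, which is the date termination becomes effective.

2029-07-11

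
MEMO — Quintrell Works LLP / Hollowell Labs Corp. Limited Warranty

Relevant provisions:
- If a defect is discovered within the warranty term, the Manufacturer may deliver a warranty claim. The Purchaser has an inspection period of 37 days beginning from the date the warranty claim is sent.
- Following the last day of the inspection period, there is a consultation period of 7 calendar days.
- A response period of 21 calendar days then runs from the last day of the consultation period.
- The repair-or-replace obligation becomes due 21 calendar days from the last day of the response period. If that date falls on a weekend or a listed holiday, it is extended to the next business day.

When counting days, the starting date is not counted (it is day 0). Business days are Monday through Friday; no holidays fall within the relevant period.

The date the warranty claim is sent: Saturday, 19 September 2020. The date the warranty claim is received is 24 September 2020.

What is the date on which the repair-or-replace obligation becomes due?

14 December 2020

Adding 37 calendar days to 19 September 2020 gives 26 October 2020, which is the last day of the inspection period.
Adding 7 calendar days to 26 October 2020 gives 2 November 2020, which is the last day of the consultation period.
The last day of the response period: 21 calendar days after 2 November 2020 is 23 November 2020.
Adding 21 calendar days to 23 November 2020 gives 14 December 2020, which is the date on which the repair-or-replace obligation becomes due. 14 December 2020 is a Monday, so no roll-forward applies.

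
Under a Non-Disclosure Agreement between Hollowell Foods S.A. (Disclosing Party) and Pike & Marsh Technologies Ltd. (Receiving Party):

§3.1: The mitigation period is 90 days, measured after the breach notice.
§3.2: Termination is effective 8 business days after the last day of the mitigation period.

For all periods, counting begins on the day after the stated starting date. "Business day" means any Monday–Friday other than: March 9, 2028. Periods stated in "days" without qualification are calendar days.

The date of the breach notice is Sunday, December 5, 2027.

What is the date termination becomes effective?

The last day of the mitigation period: 90 calendar days after December 5, 2027 is March 4, 2028.
The date termination becomes effective: counting 8 business days from Saturday, March 4, 2028 (Mar 6, Mar 7, Mar 8, Mar 10, Mar 13, Mar 14, Mar 15, Mar 16, skipping weekends and the listed holiday on Mar 9) reaches Thursday, March 16, 2028.

March 16, 2028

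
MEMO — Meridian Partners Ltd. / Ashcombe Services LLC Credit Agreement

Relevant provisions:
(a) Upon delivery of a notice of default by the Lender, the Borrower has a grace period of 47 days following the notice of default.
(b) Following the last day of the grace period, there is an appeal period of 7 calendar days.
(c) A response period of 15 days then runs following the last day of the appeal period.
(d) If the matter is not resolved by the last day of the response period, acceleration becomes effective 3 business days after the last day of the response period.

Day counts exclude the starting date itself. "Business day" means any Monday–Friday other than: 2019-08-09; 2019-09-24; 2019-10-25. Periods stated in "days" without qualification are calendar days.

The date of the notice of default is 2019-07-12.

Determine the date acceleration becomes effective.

2019-09-25

Adding 47 calendar days to 2019-07-12 gives 2019-08-28, which is the last day of the grace period.
The last day of the appeal period: 7 calendar days after 2019-08-28 is 2019-09-04.
Adding 15 calendar days to 2019-09-04 gives 2019-09-19, which is the last day of the response period.
From Thursday, 2019-09-19, 3 business days (Sep 20, Sep 23, Sep 25, skipping weekends and the listed holiday on Sep 24) brings us to Wednesday, 2019-09-25, which is the date acceleration becomes effective.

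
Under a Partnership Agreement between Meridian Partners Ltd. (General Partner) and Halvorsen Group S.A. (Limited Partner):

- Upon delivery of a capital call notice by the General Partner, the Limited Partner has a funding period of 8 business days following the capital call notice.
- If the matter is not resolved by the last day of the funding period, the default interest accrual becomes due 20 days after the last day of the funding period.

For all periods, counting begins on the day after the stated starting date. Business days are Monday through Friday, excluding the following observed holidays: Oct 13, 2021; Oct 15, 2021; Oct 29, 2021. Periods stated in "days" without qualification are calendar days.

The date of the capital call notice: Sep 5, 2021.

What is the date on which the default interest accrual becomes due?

The last day of the funding period: counting 8 business days from Sunday, Sep 5, 2021 (Sep 6, Sep 7, Sep 8, Sep 9, Sep 10, Sep 13, Sep 14, Sep 15, skipping weekends) reaches Wednesday, Sep 15, 2021.
Adding 20 calendar days to Sep 15, 2021 gives Oct 5, 2021, which is the date on which the default interest accrual becomes due.

Oct 5, 2021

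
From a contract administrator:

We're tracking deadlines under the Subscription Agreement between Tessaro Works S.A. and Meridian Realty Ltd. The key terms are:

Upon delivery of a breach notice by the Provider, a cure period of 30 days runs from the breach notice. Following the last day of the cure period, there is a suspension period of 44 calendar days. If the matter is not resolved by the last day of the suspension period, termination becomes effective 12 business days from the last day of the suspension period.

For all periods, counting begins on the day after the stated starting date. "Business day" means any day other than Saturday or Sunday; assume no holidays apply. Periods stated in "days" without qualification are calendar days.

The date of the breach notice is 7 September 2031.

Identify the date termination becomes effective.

8 December 2031

Adding 30 calendar days to 7 September 2031 gives 7 October 2031, which is the last day of the cure period.
The last day of the suspension period: 7 October 2031 + 44 days = 20 November 2031.
The date termination becomes effective: counting 12 business days from Thursday, 20 November 2031 (Nov 21, Nov 24, Nov 25, Nov 26, …, Dec 4, Dec 5, Dec 8, skipping weekends) reaches Monday, 8 December 2031.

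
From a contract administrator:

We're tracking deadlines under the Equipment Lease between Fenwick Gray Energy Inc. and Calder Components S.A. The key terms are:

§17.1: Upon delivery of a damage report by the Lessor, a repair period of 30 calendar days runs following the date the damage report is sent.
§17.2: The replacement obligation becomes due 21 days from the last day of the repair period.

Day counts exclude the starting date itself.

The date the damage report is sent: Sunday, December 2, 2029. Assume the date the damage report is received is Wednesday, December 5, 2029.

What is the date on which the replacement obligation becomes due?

January 22, 2030

Adding 30 calendar days to December 2, 2029 gives January 1, 2030, which is the last day of the repair period.
Adding 21 calendar days to January 1, 2030 gives January 22, 2030, which is the date on which the replacement obligation becomes due.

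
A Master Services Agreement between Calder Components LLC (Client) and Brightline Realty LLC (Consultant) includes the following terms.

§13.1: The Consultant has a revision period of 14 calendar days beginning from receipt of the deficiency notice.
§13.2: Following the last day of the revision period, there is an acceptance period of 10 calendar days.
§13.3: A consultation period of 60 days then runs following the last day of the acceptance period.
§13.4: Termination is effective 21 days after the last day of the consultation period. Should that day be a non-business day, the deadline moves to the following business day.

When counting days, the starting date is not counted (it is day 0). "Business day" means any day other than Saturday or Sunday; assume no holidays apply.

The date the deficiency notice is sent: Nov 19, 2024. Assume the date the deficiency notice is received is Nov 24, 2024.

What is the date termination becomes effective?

The last day of the revision period: Nov 24, 2024 + 14 days = Dec 8, 2024.
The last day of the acceptance period: Dec 8, 2024 + 10 days = Dec 18, 2024.
The last day of the consultation period: 60 calendar days after Dec 18, 2024 is Feb 16, 2025.
The date termination becomes effective: 21 calendar days after Feb 16, 2025 is Mar 9, 2025. That falls on a Sunday, so it rolls to the next business day, Monday, Mar 10, 2025.

Mar 10, 2025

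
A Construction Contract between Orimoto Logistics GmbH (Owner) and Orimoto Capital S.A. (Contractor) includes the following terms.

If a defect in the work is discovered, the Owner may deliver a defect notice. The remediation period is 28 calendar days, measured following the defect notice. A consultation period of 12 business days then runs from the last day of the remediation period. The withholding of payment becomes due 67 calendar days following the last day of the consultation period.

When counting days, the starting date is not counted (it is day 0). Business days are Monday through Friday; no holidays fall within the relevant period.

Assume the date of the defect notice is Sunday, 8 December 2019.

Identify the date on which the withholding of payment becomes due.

28 March 2020

The last day of the remediation period: 28 calendar days after 8 December 2019 is 5 January 2020.
The last day of the consultation period: 12 business days after Sunday, 5 January 2020, skipping weekends — Jan 6, Jan 7, Jan 8, Jan 9, …, Jan 17, Jan 20, Jan 21 — lands on Tuesday, 21 January 2020.
Adding 67 calendar days to 21 January 2020 gives 28 March 2020, which is the date on which the withholding of payment becomes due.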